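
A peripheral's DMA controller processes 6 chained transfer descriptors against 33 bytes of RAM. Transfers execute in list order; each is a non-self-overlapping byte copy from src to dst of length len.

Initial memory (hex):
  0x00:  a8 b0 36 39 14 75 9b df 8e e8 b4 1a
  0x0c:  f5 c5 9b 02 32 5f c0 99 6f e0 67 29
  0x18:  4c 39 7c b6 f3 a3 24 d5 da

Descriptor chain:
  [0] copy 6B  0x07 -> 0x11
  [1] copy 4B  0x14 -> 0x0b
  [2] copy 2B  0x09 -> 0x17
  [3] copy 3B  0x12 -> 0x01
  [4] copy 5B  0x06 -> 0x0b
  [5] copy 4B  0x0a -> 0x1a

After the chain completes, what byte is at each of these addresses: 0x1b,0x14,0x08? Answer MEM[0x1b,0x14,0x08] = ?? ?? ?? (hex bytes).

D0: mem[0x11..0x16] <- [df 8e e8 b4 1a f5]
D1: mem[0x0b..0x0e] <- [b4 1a f5 29]
D2: mem[0x17..0x18] <- [e8 b4]
D3: mem[0x01..0x03] <- [8e e8 b4]
D4: mem[0x0b..0x0f] <- [9b df 8e e8 b4]
D5: mem[0x1a..0x1d] <- [b4 9b df 8e]
query mem[0x1b]=0x9b, mem[0x14]=0xb4, mem[0x08]=0x8e

MEM[0x1b,0x14,0x08] = 9b b4 8e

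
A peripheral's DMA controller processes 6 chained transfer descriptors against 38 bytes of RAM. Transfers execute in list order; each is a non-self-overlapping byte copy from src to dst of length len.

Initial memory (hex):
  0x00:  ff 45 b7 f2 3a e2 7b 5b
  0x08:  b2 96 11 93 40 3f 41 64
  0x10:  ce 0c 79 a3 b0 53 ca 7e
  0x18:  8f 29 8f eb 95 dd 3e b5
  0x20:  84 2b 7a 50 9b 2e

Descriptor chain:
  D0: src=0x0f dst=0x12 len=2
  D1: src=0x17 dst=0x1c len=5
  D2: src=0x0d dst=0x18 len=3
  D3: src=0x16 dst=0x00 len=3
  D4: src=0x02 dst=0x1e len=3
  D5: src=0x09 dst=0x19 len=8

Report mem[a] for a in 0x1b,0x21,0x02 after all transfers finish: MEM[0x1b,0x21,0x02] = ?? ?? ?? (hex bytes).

[0] 0x0f->0x12 len=2 : 64 ce
[1] 0x17->0x1c len=5 : 7e 8f 29 8f eb
[2] 0x0d->0x18 len=3 : 3f 41 64
[3] 0x16->0x00 len=3 : ca 7e 3f
[4] 0x02->0x1e len=3 : 3f f2 3a
[5] 0x09->0x19 len=8 : 96 11 93 40 3f 41 64 ce
query mem[0x1b]=0x93, mem[0x21]=0x2b, mem[0x02]=0x3f

MEM[0x1b,0x21,0x02] = 93 2b 3f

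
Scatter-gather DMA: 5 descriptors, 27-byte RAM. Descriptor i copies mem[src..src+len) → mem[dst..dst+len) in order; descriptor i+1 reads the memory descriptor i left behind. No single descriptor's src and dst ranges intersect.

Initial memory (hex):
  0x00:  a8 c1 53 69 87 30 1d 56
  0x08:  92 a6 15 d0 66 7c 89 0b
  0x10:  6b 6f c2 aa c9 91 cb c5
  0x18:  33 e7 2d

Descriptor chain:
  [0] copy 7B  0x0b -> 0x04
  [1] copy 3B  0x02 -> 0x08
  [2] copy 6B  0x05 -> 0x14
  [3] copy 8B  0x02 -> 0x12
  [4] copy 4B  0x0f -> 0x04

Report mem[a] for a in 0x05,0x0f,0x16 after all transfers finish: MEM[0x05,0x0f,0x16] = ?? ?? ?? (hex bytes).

[0] 0x0b->0x04 len=7 : d0 66 7c 89 0b 6b 6f
[1] 0x02->0x08 len=3 : 53 69 d0
[2] 0x05->0x14 len=6 : 66 7c 89 53 69 d0
[3] 0x02->0x12 len=8 : 53 69 d0 66 7c 89 53 69
[4] 0x0f->0x04 len=4 : 0b 6b 6f 53
query mem[0x05]=0x6b, mem[0x0f]=0x0b, mem[0x16]=0x7c

MEM[0x05,0x0f,0x16] = 6b 0b 7c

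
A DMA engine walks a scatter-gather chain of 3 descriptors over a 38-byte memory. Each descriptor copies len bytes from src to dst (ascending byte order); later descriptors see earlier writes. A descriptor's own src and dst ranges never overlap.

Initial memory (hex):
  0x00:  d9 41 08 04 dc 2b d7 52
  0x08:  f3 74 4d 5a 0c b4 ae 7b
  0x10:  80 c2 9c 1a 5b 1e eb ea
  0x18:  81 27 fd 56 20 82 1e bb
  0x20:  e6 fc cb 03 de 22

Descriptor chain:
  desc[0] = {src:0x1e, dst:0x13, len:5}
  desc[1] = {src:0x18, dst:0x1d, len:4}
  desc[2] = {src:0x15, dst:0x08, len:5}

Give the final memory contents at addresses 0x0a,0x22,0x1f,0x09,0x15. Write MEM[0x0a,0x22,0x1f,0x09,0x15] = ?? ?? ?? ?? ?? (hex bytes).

MEM[0x0a,0x22,0x1f,0x09,0x15] = cb cb fd fc e6

  after D0: wrote 5B at 0x13 = 1ebbe6fccb
  after D1: wrote 4B at 0x1d = 8127fd56
  after D2: wrote 5B at 0x08 = e6fccb8127
query mem[0x0a]=0xcb, mem[0x22]=0xcb, mem[0x1f]=0xfd, mem[0x09]=0xfc, mem[0x15]=0xe6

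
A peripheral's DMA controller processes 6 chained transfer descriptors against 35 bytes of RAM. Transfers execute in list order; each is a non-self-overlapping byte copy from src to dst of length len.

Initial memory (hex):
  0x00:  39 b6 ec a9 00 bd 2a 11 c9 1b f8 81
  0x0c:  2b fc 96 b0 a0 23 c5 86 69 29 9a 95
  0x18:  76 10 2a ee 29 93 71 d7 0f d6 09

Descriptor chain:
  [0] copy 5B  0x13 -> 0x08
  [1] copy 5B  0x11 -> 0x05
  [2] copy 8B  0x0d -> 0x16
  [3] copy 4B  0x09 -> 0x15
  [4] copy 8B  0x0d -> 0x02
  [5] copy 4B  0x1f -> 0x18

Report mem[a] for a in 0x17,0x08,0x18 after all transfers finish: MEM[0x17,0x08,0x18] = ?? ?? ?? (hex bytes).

D0: mem[0x08..0x0c] <- [86 69 29 9a 95]
D1: mem[0x05..0x09] <- [23 c5 86 69 29]
D2: mem[0x16..0x1d] <- [fc 96 b0 a0 23 c5 86 69]
D3: mem[0x15..0x18] <- [29 29 9a 95]
D4: mem[0x02..0x09] <- [fc 96 b0 a0 23 c5 86 69]
D5: mem[0x18..0x1b] <- [d7 0f d6 09]
query mem[0x17]=0x9a, mem[0x08]=0x86, mem[0x18]=0xd7

MEM[0x17,0x08,0x18] = 9a 86 d7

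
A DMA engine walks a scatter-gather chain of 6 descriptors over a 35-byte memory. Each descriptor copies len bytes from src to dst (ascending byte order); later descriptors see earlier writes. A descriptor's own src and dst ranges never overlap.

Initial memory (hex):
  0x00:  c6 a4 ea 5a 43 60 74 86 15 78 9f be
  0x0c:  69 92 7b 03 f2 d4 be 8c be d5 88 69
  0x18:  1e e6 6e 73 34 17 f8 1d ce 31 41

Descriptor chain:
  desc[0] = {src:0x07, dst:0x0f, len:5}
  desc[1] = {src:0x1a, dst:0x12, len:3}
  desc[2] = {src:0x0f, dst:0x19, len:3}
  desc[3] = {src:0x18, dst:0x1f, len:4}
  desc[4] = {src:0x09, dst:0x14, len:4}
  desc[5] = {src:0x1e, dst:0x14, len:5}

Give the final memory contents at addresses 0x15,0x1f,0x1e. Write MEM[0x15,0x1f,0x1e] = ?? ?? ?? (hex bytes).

[0] 0x07->0x0f len=5 : 86 15 78 9f be
[1] 0x1a->0x12 len=3 : 6e 73 34
[2] 0x0f->0x19 len=3 : 86 15 78
[3] 0x18->0x1f len=4 : 1e 86 15 78
[4] 0x09->0x14 len=4 : 78 9f be 69
[5] 0x1e->0x14 len=5 : f8 1e 86 15 78
query mem[0x15]=0x1e, mem[0x1f]=0x1e, mem[0x1e]=0xf8

MEM[0x15,0x1f,0x1e] = 1e 1e f8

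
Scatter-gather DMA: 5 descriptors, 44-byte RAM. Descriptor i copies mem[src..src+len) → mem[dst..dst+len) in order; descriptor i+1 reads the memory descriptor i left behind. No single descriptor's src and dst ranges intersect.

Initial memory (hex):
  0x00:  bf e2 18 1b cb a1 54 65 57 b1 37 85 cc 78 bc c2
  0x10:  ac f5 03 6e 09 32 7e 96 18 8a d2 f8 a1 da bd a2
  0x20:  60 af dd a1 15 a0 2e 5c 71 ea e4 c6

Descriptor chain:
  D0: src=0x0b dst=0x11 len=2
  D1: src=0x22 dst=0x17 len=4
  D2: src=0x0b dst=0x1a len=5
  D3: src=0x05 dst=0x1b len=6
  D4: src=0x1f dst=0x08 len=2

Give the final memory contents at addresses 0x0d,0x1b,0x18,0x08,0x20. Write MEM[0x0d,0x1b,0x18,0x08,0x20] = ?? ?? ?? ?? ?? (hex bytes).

[0] 0x0b->0x11 len=2 : 85 cc
[1] 0x22->0x17 len=4 : dd a1 15 a0
[2] 0x0b->0x1a len=5 : 85 cc 78 bc c2
[3] 0x05->0x1b len=6 : a1 54 65 57 b1 37
[4] 0x1f->0x08 len=2 : b1 37
query mem[0x0d]=0x78, mem[0x1b]=0xa1, mem[0x18]=0xa1, mem[0x08]=0xb1, mem[0x20]=0x37

MEM[0x0d,0x1b,0x18,0x08,0x20] = 78 a1 a1 b1 37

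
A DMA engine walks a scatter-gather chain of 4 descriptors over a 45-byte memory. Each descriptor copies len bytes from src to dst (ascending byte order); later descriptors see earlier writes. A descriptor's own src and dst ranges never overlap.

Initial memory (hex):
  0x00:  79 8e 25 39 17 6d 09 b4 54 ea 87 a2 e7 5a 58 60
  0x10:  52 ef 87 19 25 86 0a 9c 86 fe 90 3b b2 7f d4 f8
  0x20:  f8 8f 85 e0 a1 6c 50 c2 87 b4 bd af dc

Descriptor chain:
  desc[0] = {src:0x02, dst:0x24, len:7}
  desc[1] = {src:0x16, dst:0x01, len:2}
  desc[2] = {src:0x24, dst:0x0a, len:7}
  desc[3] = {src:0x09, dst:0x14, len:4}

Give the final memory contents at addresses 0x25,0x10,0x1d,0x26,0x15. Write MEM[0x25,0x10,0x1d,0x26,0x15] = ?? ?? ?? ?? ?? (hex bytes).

D0: mem[0x24..0x2a] <- [25 39 17 6d 09 b4 54]
D1: mem[0x01..0x02] <- [0a 9c]
D2: mem[0x0a..0x10] <- [25 39 17 6d 09 b4 54]
D3: mem[0x14..0x17] <- [ea 25 39 17]
query mem[0x25]=0x39, mem[0x10]=0x54, mem[0x1d]=0x7f, mem[0x26]=0x17, mem[0x15]=0x25

MEM[0x25,0x10,0x1d,0x26,0x15] = 39 54 7f 17 25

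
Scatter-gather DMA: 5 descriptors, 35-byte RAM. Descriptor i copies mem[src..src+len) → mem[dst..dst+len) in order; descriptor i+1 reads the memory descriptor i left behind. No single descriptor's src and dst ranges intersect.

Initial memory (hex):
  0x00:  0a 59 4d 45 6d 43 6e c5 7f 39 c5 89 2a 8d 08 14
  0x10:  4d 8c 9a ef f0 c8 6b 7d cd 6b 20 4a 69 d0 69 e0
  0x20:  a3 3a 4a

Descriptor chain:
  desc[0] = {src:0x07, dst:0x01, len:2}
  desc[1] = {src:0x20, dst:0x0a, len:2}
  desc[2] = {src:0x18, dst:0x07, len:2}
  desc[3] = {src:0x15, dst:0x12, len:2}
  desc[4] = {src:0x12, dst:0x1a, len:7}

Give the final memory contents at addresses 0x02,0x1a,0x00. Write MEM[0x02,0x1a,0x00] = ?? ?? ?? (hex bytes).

MEM[0x02,0x1a,0x00] = 7f c8 0a

D0: mem[0x01..0x02] <- [c5 7f]
D1: mem[0x0a..0x0b] <- [a3 3a]
D2: mem[0x07..0x08] <- [cd 6b]
D3: mem[0x12..0x13] <- [c8 6b]
D4: mem[0x1a..0x20] <- [c8 6b f0 c8 6b 7d cd]
query mem[0x02]=0x7f, mem[0x1a]=0xc8, mem[0x00]=0x0a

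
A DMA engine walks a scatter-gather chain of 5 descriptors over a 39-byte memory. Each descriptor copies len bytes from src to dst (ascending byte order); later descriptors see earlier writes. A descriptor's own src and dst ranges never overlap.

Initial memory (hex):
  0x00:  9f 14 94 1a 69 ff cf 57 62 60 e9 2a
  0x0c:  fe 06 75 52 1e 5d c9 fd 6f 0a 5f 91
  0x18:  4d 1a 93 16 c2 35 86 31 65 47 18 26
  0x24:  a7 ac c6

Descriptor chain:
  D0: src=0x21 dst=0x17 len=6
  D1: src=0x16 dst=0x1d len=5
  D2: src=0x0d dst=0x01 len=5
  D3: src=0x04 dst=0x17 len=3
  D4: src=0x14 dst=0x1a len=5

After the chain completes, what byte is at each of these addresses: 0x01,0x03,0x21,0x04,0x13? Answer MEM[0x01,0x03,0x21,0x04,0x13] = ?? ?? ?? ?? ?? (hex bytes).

[0] 0x21->0x17 len=6 : 47 18 26 a7 ac c6
[1] 0x16->0x1d len=5 : 5f 47 18 26 a7
[2] 0x0d->0x01 len=5 : 06 75 52 1e 5d
[3] 0x04->0x17 len=3 : 1e 5d cf
[4] 0x14->0x1a len=5 : 6f 0a 5f 1e 5d
query mem[0x01]=0x06, mem[0x03]=0x52, mem[0x21]=0xa7, mem[0x04]=0x1e, mem[0x13]=0xfd

MEM[0x01,0x03,0x21,0x04,0x13] = 06 52 a7 1e fd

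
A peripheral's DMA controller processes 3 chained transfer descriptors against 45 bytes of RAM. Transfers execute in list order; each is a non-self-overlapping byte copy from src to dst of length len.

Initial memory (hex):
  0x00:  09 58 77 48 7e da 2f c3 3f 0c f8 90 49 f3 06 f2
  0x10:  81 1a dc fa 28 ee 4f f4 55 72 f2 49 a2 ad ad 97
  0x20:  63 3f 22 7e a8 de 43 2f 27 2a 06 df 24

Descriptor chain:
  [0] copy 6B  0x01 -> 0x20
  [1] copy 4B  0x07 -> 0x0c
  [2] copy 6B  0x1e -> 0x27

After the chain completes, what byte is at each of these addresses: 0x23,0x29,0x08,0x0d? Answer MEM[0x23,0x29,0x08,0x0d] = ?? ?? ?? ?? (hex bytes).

MEM[0x23,0x29,0x08,0x0d] = 7e 58 3f 3f

[0] 0x01->0x20 len=6 : 58 77 48 7e da 2f
[1] 0x07->0x0c len=4 : c3 3f 0c f8
[2] 0x1e->0x27 len=6 : ad 97 58 77 48 7e
query mem[0x23]=0x7e, mem[0x29]=0x58, mem[0x08]=0x3f, mem[0x0d]=0x3f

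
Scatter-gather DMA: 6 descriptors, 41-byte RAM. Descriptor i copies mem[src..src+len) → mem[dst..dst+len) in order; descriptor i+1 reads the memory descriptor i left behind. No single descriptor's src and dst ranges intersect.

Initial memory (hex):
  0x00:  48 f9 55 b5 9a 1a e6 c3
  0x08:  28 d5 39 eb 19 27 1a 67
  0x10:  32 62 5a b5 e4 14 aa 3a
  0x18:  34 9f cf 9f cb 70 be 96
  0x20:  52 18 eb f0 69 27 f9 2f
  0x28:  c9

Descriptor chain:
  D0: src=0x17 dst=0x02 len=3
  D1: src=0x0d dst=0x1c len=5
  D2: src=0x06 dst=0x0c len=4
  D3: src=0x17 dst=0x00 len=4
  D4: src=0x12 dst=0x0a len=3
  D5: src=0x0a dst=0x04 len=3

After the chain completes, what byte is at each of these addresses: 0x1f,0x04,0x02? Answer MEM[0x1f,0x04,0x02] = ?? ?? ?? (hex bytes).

MEM[0x1f,0x04,0x02] = 32 5a 9f

  after D0: wrote 3B at 0x02 = 3a349f
  after D1: wrote 5B at 0x1c = 271a673262
  after D2: wrote 4B at 0x0c = e6c328d5
  after D3: wrote 4B at 0x00 = 3a349fcf
  after D4: wrote 3B at 0x0a = 5ab5e4
  after D5: wrote 3B at 0x04 = 5ab5e4
query mem[0x1f]=0x32, mem[0x04]=0x5a, mem[0x02]=0x9f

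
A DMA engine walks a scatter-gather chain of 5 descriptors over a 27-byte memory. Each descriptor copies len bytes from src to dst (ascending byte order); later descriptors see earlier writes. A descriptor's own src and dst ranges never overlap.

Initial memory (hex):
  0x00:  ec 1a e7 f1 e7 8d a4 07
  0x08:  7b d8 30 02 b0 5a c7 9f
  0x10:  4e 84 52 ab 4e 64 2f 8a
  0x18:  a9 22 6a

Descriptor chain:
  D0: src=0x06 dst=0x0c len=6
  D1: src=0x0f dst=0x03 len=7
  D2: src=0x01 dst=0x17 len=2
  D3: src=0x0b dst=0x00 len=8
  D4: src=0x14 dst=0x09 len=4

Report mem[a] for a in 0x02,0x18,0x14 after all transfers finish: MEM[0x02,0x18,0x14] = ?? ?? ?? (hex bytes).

  after D0: wrote 6B at 0x0c = a4077bd83002
  after D1: wrote 7B at 0x03 = d8300252ab4e64
  after D2: wrote 2B at 0x17 = 1ae7
  after D3: wrote 8B at 0x00 = 02a4077bd8300252
  after D4: wrote 4B at 0x09 = 4e642f1a
query mem[0x02]=0x07, mem[0x18]=0xe7, mem[0x14]=0x4e

MEM[0x02,0x18,0x14] = 07 e7 4e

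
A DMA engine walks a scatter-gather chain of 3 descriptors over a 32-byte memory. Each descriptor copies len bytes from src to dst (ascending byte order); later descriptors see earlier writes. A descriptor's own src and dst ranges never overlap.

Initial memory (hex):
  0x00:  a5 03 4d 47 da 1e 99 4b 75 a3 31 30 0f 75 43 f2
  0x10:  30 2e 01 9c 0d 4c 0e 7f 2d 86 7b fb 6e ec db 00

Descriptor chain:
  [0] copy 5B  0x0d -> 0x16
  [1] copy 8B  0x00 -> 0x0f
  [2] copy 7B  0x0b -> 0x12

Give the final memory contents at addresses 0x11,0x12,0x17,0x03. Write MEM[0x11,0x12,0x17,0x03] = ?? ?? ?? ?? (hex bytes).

MEM[0x11,0x12,0x17,0x03] = 4d 30 03 47

D0: mem[0x16..0x1a] <- [75 43 f2 30 2e]
D1: mem[0x0f..0x16] <- [a5 03 4d 47 da 1e 99 4b]
D2: mem[0x12..0x18] <- [30 0f 75 43 a5 03 4d]
query mem[0x11]=0x4d, mem[0x12]=0x30, mem[0x17]=0x03, mem[0x03]=0x47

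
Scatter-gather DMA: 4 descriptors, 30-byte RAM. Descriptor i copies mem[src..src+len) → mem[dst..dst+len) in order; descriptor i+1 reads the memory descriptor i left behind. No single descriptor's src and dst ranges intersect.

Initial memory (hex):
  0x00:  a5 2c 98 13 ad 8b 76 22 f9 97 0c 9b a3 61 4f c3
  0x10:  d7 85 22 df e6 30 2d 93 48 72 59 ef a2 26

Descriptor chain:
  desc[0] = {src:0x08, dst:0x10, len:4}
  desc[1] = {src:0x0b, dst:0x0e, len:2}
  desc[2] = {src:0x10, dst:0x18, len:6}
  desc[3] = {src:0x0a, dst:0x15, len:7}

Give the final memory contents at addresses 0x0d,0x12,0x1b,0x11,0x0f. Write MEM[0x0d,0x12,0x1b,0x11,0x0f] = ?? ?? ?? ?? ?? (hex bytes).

MEM[0x0d,0x12,0x1b,0x11,0x0f] = 61 0c f9 97 a3

  after D0: wrote 4B at 0x10 = f9970c9b
  after D1: wrote 2B at 0x0e = 9ba3
  after D2: wrote 6B at 0x18 = f9970c9be630
  after D3: wrote 7B at 0x15 = 0c9ba3619ba3f9
query mem[0x0d]=0x61, mem[0x12]=0x0c, mem[0x1b]=0xf9, mem[0x11]=0x97, mem[0x0f]=0xa3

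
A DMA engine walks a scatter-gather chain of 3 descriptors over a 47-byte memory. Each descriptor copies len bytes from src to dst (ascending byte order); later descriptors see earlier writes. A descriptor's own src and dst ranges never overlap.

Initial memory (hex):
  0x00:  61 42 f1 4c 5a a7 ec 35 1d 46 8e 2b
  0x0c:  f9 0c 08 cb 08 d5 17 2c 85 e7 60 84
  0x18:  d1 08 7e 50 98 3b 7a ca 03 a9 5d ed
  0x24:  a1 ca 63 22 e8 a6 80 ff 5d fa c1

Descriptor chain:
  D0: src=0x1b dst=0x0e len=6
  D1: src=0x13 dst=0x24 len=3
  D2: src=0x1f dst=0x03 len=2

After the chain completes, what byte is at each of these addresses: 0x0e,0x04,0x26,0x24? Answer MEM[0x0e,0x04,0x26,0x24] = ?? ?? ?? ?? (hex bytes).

D0: mem[0x0e..0x13] <- [50 98 3b 7a ca 03]
D1: mem[0x24..0x26] <- [03 85 e7]
D2: mem[0x03..0x04] <- [ca 03]
query mem[0x0e]=0x50, mem[0x04]=0x03, mem[0x26]=0xe7, mem[0x24]=0x03

MEM[0x0e,0x04,0x26,0x24] = 50 03 e7 03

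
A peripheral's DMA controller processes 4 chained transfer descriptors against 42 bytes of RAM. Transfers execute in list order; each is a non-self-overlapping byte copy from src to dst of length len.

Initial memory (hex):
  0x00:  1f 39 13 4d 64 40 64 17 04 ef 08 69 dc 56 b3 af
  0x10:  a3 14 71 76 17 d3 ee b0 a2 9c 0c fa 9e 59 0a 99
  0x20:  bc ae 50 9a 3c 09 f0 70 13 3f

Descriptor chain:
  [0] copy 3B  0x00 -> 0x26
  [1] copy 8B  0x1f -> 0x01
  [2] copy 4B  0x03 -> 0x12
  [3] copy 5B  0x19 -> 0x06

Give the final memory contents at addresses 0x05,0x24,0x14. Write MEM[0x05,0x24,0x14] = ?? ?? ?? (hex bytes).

D0: mem[0x26..0x28] <- [1f 39 13]
D1: mem[0x01..0x08] <- [99 bc ae 50 9a 3c 09 1f]
D2: mem[0x12..0x15] <- [ae 50 9a 3c]
D3: mem[0x06..0x0a] <- [9c 0c fa 9e 59]
query mem[0x05]=0x9a, mem[0x24]=0x3c, mem[0x14]=0x9a

MEM[0x05,0x24,0x14] = 9a 3c 9a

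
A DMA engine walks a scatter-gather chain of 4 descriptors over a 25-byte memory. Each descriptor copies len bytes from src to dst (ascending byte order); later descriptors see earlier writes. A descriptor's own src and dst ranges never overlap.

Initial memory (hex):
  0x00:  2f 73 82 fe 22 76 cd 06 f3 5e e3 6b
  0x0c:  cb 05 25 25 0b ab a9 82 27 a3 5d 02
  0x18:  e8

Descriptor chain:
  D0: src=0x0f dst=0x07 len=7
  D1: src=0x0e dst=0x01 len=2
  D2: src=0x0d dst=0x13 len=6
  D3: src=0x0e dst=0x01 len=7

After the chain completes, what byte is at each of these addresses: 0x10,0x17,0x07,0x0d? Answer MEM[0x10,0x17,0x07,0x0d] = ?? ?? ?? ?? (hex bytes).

#0 dst[0x07+7] := {0x25,0x0b,0xab,0xa9,0x82,0x27,0xa3}
#1 dst[0x01+2] := {0x25,0x25}
#2 dst[0x13+6] := {0xa3,0x25,0x25,0x0b,0xab,0xa9}
#3 dst[0x01+7] := {0x25,0x25,0x0b,0xab,0xa9,0xa3,0x25}
query mem[0x10]=0x0b, mem[0x17]=0xab, mem[0x07]=0x25, mem[0x0d]=0xa3

MEM[0x10,0x17,0x07,0x0d] = 0b ab 25 a3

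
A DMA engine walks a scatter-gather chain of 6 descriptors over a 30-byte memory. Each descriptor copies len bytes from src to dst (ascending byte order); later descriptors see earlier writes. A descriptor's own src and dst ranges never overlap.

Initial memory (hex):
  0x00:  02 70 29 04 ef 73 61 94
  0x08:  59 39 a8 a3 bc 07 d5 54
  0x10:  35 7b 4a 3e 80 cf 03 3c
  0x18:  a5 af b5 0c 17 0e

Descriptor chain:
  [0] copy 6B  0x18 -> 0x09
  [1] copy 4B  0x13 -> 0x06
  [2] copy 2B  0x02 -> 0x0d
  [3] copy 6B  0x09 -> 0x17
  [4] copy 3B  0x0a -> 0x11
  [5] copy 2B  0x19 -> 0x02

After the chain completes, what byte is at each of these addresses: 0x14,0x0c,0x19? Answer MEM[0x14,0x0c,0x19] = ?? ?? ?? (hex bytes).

MEM[0x14,0x0c,0x19] = 80 0c b5

#0 dst[0x09+6] := {0xa5,0xaf,0xb5,0x0c,0x17,0x0e}
#1 dst[0x06+4] := {0x3e,0x80,0xcf,0x03}
#2 dst[0x0d+2] := {0x29,0x04}
#3 dst[0x17+6] := {0x03,0xaf,0xb5,0x0c,0x29,0x04}
#4 dst[0x11+3] := {0xaf,0xb5,0x0c}
#5 dst[0x02+2] := {0xb5,0x0c}
query mem[0x14]=0x80, mem[0x0c]=0x0c, mem[0x19]=0xb5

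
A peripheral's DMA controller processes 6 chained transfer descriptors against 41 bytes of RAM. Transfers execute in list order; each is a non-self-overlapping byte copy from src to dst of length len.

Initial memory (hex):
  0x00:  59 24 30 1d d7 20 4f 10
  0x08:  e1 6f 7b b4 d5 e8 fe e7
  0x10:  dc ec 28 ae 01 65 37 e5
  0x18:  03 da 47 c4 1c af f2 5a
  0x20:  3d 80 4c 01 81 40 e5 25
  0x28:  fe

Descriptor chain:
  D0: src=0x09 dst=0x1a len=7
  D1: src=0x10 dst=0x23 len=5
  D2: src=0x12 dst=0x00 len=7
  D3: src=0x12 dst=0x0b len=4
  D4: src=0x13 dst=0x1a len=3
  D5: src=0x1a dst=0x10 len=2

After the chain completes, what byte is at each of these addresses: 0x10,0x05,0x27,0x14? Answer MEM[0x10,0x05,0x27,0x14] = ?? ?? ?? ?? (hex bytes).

MEM[0x10,0x05,0x27,0x14] = ae e5 01 01

[0] 0x09->0x1a len=7 : 6f 7b b4 d5 e8 fe e7
[1] 0x10->0x23 len=5 : dc ec 28 ae 01
[2] 0x12->0x00 len=7 : 28 ae 01 65 37 e5 03
[3] 0x12->0x0b len=4 : 28 ae 01 65
[4] 0x13->0x1a len=3 : ae 01 65
[5] 0x1a->0x10 len=2 : ae 01
query mem[0x10]=0xae, mem[0x05]=0xe5, mem[0x27]=0x01, mem[0x14]=0x01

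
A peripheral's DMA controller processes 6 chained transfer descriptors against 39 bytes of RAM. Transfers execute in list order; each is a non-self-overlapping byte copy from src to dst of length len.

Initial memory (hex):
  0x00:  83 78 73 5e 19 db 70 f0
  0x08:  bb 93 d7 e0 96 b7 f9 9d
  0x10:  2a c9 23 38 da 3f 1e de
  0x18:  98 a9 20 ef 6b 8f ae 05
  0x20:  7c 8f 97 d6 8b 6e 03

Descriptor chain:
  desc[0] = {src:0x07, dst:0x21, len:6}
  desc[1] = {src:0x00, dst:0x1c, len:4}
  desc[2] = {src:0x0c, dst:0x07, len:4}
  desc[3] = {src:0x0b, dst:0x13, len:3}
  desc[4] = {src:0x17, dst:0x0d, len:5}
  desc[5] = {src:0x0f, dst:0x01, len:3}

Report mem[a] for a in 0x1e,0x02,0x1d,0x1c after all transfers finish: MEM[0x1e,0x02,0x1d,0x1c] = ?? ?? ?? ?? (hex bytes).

[0] 0x07->0x21 len=6 : f0 bb 93 d7 e0 96
[1] 0x00->0x1c len=4 : 83 78 73 5e
[2] 0x0c->0x07 len=4 : 96 b7 f9 9d
[3] 0x0b->0x13 len=3 : e0 96 b7
[4] 0x17->0x0d len=5 : de 98 a9 20 ef
[5] 0x0f->0x01 len=3 : a9 20 ef
query mem[0x1e]=0x73, mem[0x02]=0x20, mem[0x1d]=0x78, mem[0x1c]=0x83

MEM[0x1e,0x02,0x1d,0x1c] = 73 20 78 83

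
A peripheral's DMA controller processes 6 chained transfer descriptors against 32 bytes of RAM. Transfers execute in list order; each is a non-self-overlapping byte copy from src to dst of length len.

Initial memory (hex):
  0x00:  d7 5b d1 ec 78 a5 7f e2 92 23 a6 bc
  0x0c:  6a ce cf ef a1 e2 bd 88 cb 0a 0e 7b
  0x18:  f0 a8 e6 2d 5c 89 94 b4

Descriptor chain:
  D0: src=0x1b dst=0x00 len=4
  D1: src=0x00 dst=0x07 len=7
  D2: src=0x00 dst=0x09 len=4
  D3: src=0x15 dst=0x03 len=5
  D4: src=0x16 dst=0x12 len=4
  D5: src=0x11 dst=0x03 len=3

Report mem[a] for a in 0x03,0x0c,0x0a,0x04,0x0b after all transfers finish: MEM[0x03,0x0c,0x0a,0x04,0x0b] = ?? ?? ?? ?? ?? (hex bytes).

MEM[0x03,0x0c,0x0a,0x04,0x0b] = e2 94 5c 0e 89

D0: mem[0x00..0x03] <- [2d 5c 89 94]
D1: mem[0x07..0x0d] <- [2d 5c 89 94 78 a5 7f]
D2: mem[0x09..0x0c] <- [2d 5c 89 94]
D3: mem[0x03..0x07] <- [0a 0e 7b f0 a8]
D4: mem[0x12..0x15] <- [0e 7b f0 a8]
D5: mem[0x03..0x05] <- [e2 0e 7b]
query mem[0x03]=0xe2, mem[0x0c]=0x94, mem[0x0a]=0x5c, mem[0x04]=0x0e, mem[0x0b]=0x89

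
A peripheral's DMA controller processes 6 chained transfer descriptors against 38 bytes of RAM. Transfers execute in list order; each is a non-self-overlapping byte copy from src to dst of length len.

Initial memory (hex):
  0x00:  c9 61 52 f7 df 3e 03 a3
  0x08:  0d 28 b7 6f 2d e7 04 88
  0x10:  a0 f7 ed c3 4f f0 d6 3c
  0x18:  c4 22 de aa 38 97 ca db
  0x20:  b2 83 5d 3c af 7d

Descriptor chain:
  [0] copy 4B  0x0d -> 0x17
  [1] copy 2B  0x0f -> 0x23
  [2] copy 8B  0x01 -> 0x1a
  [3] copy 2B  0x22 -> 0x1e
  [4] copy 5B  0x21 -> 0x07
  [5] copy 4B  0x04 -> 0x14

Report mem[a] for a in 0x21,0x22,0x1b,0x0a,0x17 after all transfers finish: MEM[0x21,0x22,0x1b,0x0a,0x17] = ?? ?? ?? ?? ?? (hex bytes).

#0 dst[0x17+4] := {0xe7,0x04,0x88,0xa0}
#1 dst[0x23+2] := {0x88,0xa0}
#2 dst[0x1a+8] := {0x61,0x52,0xf7,0xdf,0x3e,0x03,0xa3,0x0d}
#3 dst[0x1e+2] := {0x5d,0x88}
#4 dst[0x07+5] := {0x0d,0x5d,0x88,0xa0,0x7d}
#5 dst[0x14+4] := {0xdf,0x3e,0x03,0x0d}
query mem[0x21]=0x0d, mem[0x22]=0x5d, mem[0x1b]=0x52, mem[0x0a]=0xa0, mem[0x17]=0x0d

MEM[0x21,0x22,0x1b,0x0a,0x17] = 0d 5d 52 a0 0d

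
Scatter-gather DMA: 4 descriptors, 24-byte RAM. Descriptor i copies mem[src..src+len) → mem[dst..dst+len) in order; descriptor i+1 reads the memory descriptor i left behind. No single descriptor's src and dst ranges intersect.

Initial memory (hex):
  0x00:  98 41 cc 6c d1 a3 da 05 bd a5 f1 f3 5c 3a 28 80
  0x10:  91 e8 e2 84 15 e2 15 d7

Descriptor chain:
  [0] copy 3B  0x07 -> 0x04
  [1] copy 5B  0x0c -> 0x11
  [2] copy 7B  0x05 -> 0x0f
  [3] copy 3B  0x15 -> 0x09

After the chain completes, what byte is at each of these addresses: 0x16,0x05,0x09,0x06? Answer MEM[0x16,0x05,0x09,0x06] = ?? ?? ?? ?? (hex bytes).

D0: mem[0x04..0x06] <- [05 bd a5]
D1: mem[0x11..0x15] <- [5c 3a 28 80 91]
D2: mem[0x0f..0x15] <- [bd a5 05 bd a5 f1 f3]
D3: mem[0x09..0x0b] <- [f3 15 d7]
query mem[0x16]=0x15, mem[0x05]=0xbd, mem[0x09]=0xf3, mem[0x06]=0xa5

MEM[0x16,0x05,0x09,0x06] = 15 bd f3 a5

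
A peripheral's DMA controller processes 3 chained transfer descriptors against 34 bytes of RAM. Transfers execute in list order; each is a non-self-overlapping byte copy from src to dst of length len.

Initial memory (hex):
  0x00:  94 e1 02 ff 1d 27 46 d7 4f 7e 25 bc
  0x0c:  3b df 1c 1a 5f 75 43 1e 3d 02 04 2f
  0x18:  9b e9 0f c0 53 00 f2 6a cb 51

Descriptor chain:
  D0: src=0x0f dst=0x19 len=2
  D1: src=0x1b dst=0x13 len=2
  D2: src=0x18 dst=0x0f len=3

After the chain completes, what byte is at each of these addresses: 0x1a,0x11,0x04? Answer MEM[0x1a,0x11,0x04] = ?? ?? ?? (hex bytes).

D0: mem[0x19..0x1a] <- [1a 5f]
D1: mem[0x13..0x14] <- [c0 53]
D2: mem[0x0f..0x11] <- [9b 1a 5f]
query mem[0x1a]=0x5f, mem[0x11]=0x5f, mem[0x04]=0x1d

MEM[0x1a,0x11,0x04] = 5f 5f 1d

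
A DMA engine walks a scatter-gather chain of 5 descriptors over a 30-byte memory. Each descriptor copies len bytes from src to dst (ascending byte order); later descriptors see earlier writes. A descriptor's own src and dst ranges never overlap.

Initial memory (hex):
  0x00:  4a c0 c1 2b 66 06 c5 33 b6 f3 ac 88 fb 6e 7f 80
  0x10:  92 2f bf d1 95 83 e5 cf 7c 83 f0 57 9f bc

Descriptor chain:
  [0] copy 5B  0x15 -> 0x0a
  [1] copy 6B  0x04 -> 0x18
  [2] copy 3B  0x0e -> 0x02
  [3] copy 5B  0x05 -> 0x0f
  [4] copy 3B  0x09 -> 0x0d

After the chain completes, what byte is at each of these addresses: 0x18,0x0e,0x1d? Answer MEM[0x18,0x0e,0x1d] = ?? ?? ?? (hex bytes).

MEM[0x18,0x0e,0x1d] = 66 83 f3

[0] 0x15->0x0a len=5 : 83 e5 cf 7c 83
[1] 0x04->0x18 len=6 : 66 06 c5 33 b6 f3
[2] 0x0e->0x02 len=3 : 83 80 92
[3] 0x05->0x0f len=5 : 06 c5 33 b6 f3
[4] 0x09->0x0d len=3 : f3 83 e5
query mem[0x18]=0x66, mem[0x0e]=0x83, mem[0x1d]=0xf3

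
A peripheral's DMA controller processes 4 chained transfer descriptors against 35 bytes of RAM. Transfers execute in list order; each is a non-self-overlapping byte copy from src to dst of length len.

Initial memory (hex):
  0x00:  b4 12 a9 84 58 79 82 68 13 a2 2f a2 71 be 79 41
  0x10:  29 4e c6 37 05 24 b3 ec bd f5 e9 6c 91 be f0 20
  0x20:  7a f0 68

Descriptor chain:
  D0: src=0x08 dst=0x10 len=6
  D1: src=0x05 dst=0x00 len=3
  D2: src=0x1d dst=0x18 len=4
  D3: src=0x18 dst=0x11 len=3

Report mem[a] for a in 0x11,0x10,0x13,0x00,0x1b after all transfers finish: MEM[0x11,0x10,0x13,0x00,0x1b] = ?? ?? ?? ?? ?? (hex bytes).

#0 dst[0x10+6] := {0x13,0xa2,0x2f,0xa2,0x71,0xbe}
#1 dst[0x00+3] := {0x79,0x82,0x68}
#2 dst[0x18+4] := {0xbe,0xf0,0x20,0x7a}
#3 dst[0x11+3] := {0xbe,0xf0,0x20}
query mem[0x11]=0xbe, mem[0x10]=0x13, mem[0x13]=0x20, mem[0x00]=0x79, mem[0x1b]=0x7a

MEM[0x11,0x10,0x13,0x00,0x1b] = be 13 20 79 7a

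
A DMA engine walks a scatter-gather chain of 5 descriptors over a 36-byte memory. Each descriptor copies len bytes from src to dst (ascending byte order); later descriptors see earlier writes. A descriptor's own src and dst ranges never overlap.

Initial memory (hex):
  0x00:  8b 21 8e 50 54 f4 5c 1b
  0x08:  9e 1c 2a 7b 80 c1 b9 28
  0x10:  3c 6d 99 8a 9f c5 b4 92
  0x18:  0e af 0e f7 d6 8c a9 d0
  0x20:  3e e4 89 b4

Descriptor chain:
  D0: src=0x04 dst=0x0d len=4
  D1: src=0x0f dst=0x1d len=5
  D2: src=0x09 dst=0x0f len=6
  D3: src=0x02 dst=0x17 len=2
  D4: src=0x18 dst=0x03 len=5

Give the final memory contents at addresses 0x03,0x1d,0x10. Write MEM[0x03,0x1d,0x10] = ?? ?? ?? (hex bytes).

#0 dst[0x0d+4] := {0x54,0xf4,0x5c,0x1b}
#1 dst[0x1d+5] := {0x5c,0x1b,0x6d,0x99,0x8a}
#2 dst[0x0f+6] := {0x1c,0x2a,0x7b,0x80,0x54,0xf4}
#3 dst[0x17+2] := {0x8e,0x50}
#4 dst[0x03+5] := {0x50,0xaf,0x0e,0xf7,0xd6}
query mem[0x03]=0x50, mem[0x1d]=0x5c, mem[0x10]=0x2a

MEM[0x03,0x1d,0x10] = 50 5c 2a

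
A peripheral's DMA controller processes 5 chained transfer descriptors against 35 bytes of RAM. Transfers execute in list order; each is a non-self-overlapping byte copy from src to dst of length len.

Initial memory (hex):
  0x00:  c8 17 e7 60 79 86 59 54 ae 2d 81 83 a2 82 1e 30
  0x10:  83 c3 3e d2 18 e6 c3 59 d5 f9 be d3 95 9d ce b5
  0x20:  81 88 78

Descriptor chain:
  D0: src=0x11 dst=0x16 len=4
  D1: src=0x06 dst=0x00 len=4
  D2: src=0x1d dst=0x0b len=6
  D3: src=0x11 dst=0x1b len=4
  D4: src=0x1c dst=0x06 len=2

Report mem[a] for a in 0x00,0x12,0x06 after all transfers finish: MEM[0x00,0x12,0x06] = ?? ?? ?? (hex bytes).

MEM[0x00,0x12,0x06] = 59 3e 3e

  after D0: wrote 4B at 0x16 = c33ed218
  after D1: wrote 4B at 0x00 = 5954ae2d
  after D2: wrote 6B at 0x0b = 9dceb5818878
  after D3: wrote 4B at 0x1b = c33ed218
  after D4: wrote 2B at 0x06 = 3ed2
query mem[0x00]=0x59, mem[0x12]=0x3e, mem[0x06]=0x3e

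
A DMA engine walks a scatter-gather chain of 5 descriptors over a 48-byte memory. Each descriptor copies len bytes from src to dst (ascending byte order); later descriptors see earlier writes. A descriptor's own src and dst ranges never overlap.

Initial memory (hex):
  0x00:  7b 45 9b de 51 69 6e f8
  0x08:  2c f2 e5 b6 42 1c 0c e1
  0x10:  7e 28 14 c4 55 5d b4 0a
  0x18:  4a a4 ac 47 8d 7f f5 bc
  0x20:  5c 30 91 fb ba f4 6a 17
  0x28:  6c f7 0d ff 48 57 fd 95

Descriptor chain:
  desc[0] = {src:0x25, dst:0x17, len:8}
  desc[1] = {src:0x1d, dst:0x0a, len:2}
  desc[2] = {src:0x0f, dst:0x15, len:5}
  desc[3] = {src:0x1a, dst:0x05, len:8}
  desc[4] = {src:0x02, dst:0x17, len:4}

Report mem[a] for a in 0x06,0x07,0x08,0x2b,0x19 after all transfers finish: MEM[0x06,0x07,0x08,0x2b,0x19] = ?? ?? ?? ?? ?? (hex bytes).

#0 dst[0x17+8] := {0xf4,0x6a,0x17,0x6c,0xf7,0x0d,0xff,0x48}
#1 dst[0x0a+2] := {0xff,0x48}
#2 dst[0x15+5] := {0xe1,0x7e,0x28,0x14,0xc4}
#3 dst[0x05+8] := {0x6c,0xf7,0x0d,0xff,0x48,0xbc,0x5c,0x30}
#4 dst[0x17+4] := {0x9b,0xde,0x51,0x6c}
query mem[0x06]=0xf7, mem[0x07]=0x0d, mem[0x08]=0xff, mem[0x2b]=0xff, mem[0x19]=0x51

MEM[0x06,0x07,0x08,0x2b,0x19] = f7 0d ff ff 51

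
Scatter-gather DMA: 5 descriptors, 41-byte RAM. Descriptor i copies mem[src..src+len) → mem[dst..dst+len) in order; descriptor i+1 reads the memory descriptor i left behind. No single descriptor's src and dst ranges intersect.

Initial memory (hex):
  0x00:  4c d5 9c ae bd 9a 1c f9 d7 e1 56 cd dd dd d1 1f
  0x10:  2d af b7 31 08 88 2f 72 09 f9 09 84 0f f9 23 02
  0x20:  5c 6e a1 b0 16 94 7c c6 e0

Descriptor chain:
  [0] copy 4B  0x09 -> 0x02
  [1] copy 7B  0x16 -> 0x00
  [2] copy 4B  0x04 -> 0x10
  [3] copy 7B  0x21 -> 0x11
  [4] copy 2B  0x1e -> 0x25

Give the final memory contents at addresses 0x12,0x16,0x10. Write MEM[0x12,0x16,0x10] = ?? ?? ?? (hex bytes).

D0: mem[0x02..0x05] <- [e1 56 cd dd]
D1: mem[0x00..0x06] <- [2f 72 09 f9 09 84 0f]
D2: mem[0x10..0x13] <- [09 84 0f f9]
D3: mem[0x11..0x17] <- [6e a1 b0 16 94 7c c6]
D4: mem[0x25..0x26] <- [23 02]
query mem[0x12]=0xa1, mem[0x16]=0x7c, mem[0x10]=0x09

MEM[0x12,0x16,0x10] = a1 7c 09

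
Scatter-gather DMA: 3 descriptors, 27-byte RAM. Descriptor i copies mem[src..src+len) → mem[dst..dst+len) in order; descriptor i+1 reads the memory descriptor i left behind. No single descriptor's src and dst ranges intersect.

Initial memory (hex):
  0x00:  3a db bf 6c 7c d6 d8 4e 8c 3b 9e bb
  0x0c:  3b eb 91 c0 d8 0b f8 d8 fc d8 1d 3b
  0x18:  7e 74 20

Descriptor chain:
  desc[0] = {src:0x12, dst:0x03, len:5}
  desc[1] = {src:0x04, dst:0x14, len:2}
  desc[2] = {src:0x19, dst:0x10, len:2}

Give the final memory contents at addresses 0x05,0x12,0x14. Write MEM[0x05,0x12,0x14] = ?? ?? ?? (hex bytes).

MEM[0x05,0x12,0x14] = fc f8 d8

D0: mem[0x03..0x07] <- [f8 d8 fc d8 1d]
D1: mem[0x14..0x15] <- [d8 fc]
D2: mem[0x10..0x11] <- [74 20]
query mem[0x05]=0xfc, mem[0x12]=0xf8, mem[0x14]=0xd8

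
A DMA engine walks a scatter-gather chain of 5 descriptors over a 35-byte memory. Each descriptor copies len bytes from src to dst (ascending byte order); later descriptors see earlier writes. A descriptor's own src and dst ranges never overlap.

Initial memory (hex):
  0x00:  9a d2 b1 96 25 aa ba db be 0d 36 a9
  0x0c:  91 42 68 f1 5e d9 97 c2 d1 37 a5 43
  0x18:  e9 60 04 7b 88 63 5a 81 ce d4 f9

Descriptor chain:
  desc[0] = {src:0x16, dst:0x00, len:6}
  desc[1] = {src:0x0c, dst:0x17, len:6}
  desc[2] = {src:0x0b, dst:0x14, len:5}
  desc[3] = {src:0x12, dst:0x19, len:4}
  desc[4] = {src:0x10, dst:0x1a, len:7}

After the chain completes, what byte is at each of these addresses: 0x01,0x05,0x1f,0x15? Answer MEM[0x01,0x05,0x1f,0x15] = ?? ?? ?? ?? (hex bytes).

D0: mem[0x00..0x05] <- [a5 43 e9 60 04 7b]
D1: mem[0x17..0x1c] <- [91 42 68 f1 5e d9]
D2: mem[0x14..0x18] <- [a9 91 42 68 f1]
D3: mem[0x19..0x1c] <- [97 c2 a9 91]
D4: mem[0x1a..0x20] <- [5e d9 97 c2 a9 91 42]
query mem[0x01]=0x43, mem[0x05]=0x7b, mem[0x1f]=0x91, mem[0x15]=0x91

MEM[0x01,0x05,0x1f,0x15] = 43 7b 91 91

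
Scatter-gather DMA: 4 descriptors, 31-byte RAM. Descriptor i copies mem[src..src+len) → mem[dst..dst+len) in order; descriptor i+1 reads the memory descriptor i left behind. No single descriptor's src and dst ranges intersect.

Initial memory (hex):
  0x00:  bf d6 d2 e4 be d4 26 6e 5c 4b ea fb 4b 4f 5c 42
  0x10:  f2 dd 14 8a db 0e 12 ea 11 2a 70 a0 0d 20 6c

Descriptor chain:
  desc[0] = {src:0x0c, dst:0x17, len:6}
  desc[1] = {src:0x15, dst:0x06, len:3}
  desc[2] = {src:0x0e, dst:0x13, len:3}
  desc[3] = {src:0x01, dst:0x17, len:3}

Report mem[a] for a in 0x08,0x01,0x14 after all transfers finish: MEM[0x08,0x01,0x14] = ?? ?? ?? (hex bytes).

MEM[0x08,0x01,0x14] = 4b d6 42

#0 dst[0x17+6] := {0x4b,0x4f,0x5c,0x42,0xf2,0xdd}
#1 dst[0x06+3] := {0x0e,0x12,0x4b}
#2 dst[0x13+3] := {0x5c,0x42,0xf2}
#3 dst[0x17+3] := {0xd6,0xd2,0xe4}
query mem[0x08]=0x4b, mem[0x01]=0xd6, mem[0x14]=0x42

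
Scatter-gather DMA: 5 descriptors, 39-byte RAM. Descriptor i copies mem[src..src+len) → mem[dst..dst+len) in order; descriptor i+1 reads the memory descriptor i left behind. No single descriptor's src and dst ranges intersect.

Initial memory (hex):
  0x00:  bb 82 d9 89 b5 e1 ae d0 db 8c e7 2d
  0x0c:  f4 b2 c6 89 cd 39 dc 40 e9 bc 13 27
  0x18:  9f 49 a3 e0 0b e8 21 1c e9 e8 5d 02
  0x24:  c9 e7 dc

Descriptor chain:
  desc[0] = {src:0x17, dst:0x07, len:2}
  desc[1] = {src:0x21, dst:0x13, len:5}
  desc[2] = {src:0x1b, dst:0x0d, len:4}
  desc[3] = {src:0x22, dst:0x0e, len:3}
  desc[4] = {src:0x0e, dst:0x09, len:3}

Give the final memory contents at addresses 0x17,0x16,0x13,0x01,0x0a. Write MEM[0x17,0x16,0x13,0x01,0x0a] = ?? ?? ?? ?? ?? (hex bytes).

MEM[0x17,0x16,0x13,0x01,0x0a] = e7 c9 e8 82 02

D0: mem[0x07..0x08] <- [27 9f]
D1: mem[0x13..0x17] <- [e8 5d 02 c9 e7]
D2: mem[0x0d..0x10] <- [e0 0b e8 21]
D3: mem[0x0e..0x10] <- [5d 02 c9]
D4: mem[0x09..0x0b] <- [5d 02 c9]
query mem[0x17]=0xe7, mem[0x16]=0xc9, mem[0x13]=0xe8, mem[0x01]=0x82, mem[0x0a]=0x02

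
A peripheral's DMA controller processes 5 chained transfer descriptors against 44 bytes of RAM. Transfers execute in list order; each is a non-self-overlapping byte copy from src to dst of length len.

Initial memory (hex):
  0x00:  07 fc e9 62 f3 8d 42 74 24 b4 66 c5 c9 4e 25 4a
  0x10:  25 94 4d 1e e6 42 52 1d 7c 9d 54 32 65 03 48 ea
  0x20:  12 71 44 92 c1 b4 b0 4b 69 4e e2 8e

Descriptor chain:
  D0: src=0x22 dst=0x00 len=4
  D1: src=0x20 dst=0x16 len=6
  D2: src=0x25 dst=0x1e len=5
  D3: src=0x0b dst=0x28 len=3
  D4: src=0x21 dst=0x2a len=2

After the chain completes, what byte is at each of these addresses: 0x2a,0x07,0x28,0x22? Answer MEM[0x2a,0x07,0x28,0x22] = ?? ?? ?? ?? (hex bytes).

MEM[0x2a,0x07,0x28,0x22] = 69 74 c5 4e

  after D0: wrote 4B at 0x00 = 4492c1b4
  after D1: wrote 6B at 0x16 = 12714492c1b4
  after D2: wrote 5B at 0x1e = b4b04b694e
  after D3: wrote 3B at 0x28 = c5c94e
  after D4: wrote 2B at 0x2a = 694e
query mem[0x2a]=0x69, mem[0x07]=0x74, mem[0x28]=0xc5, mem[0x22]=0x4e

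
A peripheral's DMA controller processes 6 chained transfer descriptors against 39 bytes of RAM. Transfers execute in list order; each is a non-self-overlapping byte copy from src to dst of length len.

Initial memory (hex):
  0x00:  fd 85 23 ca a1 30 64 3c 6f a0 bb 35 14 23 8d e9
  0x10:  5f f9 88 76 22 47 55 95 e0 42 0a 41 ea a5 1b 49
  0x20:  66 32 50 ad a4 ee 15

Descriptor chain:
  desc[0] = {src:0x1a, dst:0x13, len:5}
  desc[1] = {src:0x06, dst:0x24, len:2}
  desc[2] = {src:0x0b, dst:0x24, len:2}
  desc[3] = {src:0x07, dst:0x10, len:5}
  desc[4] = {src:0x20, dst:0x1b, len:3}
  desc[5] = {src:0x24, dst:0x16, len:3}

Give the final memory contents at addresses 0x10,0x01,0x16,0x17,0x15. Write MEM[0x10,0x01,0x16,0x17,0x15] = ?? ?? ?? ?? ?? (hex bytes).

MEM[0x10,0x01,0x16,0x17,0x15] = 3c 85 35 14 ea

#0 dst[0x13+5] := {0x0a,0x41,0xea,0xa5,0x1b}
#1 dst[0x24+2] := {0x64,0x3c}
#2 dst[0x24+2] := {0x35,0x14}
#3 dst[0x10+5] := {0x3c,0x6f,0xa0,0xbb,0x35}
#4 dst[0x1b+3] := {0x66,0x32,0x50}
#5 dst[0x16+3] := {0x35,0x14,0x15}
query mem[0x10]=0x3c, mem[0x01]=0x85, mem[0x16]=0x35, mem[0x17]=0x14, mem[0x15]=0xea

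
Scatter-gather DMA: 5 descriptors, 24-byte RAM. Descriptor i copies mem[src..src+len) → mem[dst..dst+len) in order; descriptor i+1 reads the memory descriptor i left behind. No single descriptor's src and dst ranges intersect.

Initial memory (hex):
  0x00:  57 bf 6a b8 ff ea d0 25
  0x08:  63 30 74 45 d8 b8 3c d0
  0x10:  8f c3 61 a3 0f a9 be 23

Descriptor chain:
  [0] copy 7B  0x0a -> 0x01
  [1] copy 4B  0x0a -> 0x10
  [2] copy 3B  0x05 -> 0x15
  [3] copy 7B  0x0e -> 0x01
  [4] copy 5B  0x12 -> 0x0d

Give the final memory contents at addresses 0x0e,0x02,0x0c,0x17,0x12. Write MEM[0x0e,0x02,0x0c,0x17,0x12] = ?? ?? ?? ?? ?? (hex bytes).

MEM[0x0e,0x02,0x0c,0x17,0x12] = b8 d0 d8 8f d8

D0: mem[0x01..0x07] <- [74 45 d8 b8 3c d0 8f]
D1: mem[0x10..0x13] <- [74 45 d8 b8]
D2: mem[0x15..0x17] <- [3c d0 8f]
D3: mem[0x01..0x07] <- [3c d0 74 45 d8 b8 0f]
D4: mem[0x0d..0x11] <- [d8 b8 0f 3c d0]
query mem[0x0e]=0xb8, mem[0x02]=0xd0, mem[0x0c]=0xd8, mem[0x17]=0x8f, mem[0x12]=0xd8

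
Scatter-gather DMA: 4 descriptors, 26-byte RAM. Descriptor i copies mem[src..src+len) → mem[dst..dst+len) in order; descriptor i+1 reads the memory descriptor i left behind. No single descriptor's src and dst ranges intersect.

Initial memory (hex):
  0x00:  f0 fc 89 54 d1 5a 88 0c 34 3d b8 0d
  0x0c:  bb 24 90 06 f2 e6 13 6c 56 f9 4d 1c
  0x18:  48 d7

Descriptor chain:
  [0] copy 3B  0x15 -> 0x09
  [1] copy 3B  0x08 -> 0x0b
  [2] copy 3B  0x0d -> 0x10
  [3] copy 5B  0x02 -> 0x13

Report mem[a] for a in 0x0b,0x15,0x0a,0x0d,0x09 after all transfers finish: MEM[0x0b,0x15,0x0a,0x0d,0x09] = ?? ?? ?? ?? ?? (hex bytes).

  after D0: wrote 3B at 0x09 = f94d1c
  after D1: wrote 3B at 0x0b = 34f94d
  after D2: wrote 3B at 0x10 = 4d9006
  after D3: wrote 5B at 0x13 = 8954d15a88
query mem[0x0b]=0x34, mem[0x15]=0xd1, mem[0x0a]=0x4d, mem[0x0d]=0x4d, mem[0x09]=0xf9

MEM[0x0b,0x15,0x0a,0x0d,0x09] = 34 d1 4d 4d f9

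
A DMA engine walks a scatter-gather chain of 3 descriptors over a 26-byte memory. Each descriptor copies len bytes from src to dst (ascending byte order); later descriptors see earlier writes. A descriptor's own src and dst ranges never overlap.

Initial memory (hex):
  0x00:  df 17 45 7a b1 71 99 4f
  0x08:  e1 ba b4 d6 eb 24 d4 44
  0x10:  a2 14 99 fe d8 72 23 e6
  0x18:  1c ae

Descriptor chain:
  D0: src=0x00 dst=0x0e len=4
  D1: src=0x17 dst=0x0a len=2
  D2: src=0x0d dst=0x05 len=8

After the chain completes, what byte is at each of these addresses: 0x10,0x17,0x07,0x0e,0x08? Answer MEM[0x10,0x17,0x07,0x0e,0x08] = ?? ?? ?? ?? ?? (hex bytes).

D0: mem[0x0e..0x11] <- [df 17 45 7a]
D1: mem[0x0a..0x0b] <- [e6 1c]
D2: mem[0x05..0x0c] <- [24 df 17 45 7a 99 fe d8]
query mem[0x10]=0x45, mem[0x17]=0xe6, mem[0x07]=0x17, mem[0x0e]=0xdf, mem[0x08]=0x45

MEM[0x10,0x17,0x07,0x0e,0x08] = 45 e6 17 df 45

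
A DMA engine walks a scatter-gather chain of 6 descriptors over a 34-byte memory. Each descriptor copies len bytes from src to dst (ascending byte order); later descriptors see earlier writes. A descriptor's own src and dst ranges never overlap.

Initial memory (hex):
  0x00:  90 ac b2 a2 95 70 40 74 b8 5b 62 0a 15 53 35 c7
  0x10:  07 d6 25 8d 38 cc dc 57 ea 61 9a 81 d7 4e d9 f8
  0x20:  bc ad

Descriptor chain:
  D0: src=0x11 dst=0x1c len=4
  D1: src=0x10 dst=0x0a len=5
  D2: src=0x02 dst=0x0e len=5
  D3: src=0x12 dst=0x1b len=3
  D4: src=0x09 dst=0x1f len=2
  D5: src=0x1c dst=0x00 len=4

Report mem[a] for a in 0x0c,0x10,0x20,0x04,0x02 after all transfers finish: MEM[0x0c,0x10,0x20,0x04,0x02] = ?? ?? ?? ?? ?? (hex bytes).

MEM[0x0c,0x10,0x20,0x04,0x02] = 25 95 07 95 8d

[0] 0x11->0x1c len=4 : d6 25 8d 38
[1] 0x10->0x0a len=5 : 07 d6 25 8d 38
[2] 0x02->0x0e len=5 : b2 a2 95 70 40
[3] 0x12->0x1b len=3 : 40 8d 38
[4] 0x09->0x1f len=2 : 5b 07
[5] 0x1c->0x00 len=4 : 8d 38 8d 5b
query mem[0x0c]=0x25, mem[0x10]=0x95, mem[0x20]=0x07, mem[0x04]=0x95, mem[0x02]=0x8d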